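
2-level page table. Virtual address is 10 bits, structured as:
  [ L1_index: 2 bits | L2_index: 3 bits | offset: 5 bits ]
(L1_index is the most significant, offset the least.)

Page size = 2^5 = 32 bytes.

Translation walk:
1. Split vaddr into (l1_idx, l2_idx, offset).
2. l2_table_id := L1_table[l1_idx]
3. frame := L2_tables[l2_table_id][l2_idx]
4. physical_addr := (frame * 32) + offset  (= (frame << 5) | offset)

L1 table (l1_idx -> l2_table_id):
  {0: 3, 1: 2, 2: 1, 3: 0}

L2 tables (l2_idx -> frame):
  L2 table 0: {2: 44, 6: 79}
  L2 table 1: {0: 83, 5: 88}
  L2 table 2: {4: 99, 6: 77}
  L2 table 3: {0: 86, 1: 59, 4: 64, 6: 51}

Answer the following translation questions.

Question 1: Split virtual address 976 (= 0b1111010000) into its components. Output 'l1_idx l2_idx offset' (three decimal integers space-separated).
Answer: 3 6 16

Derivation:
vaddr = 976 = 0b1111010000
  top 2 bits -> l1_idx = 3
  next 3 bits -> l2_idx = 6
  bottom 5 bits -> offset = 16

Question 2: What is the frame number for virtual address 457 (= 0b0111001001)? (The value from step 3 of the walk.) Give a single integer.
Answer: 77

Derivation:
vaddr = 457: l1_idx=1, l2_idx=6
L1[1] = 2; L2[2][6] = 77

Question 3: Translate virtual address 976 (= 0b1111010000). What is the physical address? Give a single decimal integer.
vaddr = 976 = 0b1111010000
Split: l1_idx=3, l2_idx=6, offset=16
L1[3] = 0
L2[0][6] = 79
paddr = 79 * 32 + 16 = 2544

Answer: 2544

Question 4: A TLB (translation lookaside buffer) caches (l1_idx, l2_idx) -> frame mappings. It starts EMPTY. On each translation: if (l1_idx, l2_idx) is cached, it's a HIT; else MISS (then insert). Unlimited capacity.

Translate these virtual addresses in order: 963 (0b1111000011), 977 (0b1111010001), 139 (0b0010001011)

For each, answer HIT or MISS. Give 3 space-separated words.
vaddr=963: (3,6) not in TLB -> MISS, insert
vaddr=977: (3,6) in TLB -> HIT
vaddr=139: (0,4) not in TLB -> MISS, insert

Answer: MISS HIT MISS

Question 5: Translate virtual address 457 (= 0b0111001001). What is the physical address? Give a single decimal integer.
vaddr = 457 = 0b0111001001
Split: l1_idx=1, l2_idx=6, offset=9
L1[1] = 2
L2[2][6] = 77
paddr = 77 * 32 + 9 = 2473

Answer: 2473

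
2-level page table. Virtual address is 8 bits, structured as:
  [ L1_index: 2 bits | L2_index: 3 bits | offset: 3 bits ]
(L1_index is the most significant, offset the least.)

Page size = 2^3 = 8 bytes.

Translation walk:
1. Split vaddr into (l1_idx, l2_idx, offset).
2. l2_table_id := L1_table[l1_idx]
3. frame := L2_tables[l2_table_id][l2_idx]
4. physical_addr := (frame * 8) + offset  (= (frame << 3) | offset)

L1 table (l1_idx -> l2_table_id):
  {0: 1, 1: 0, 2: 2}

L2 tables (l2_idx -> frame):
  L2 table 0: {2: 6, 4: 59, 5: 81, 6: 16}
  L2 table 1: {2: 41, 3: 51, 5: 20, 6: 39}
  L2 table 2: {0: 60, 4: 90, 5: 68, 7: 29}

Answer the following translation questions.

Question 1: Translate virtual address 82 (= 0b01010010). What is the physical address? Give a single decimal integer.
Answer: 50

Derivation:
vaddr = 82 = 0b01010010
Split: l1_idx=1, l2_idx=2, offset=2
L1[1] = 0
L2[0][2] = 6
paddr = 6 * 8 + 2 = 50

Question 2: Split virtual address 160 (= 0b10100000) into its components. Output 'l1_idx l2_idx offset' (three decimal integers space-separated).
Answer: 2 4 0

Derivation:
vaddr = 160 = 0b10100000
  top 2 bits -> l1_idx = 2
  next 3 bits -> l2_idx = 4
  bottom 3 bits -> offset = 0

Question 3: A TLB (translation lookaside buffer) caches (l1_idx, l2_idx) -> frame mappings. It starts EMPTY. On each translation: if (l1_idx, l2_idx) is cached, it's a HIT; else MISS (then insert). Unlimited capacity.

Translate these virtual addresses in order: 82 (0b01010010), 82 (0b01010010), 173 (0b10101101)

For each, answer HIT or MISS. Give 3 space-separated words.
Answer: MISS HIT MISS

Derivation:
vaddr=82: (1,2) not in TLB -> MISS, insert
vaddr=82: (1,2) in TLB -> HIT
vaddr=173: (2,5) not in TLB -> MISS, insert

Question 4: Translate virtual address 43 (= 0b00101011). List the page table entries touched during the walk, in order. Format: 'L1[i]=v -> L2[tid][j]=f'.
Answer: L1[0]=1 -> L2[1][5]=20

Derivation:
vaddr = 43 = 0b00101011
Split: l1_idx=0, l2_idx=5, offset=3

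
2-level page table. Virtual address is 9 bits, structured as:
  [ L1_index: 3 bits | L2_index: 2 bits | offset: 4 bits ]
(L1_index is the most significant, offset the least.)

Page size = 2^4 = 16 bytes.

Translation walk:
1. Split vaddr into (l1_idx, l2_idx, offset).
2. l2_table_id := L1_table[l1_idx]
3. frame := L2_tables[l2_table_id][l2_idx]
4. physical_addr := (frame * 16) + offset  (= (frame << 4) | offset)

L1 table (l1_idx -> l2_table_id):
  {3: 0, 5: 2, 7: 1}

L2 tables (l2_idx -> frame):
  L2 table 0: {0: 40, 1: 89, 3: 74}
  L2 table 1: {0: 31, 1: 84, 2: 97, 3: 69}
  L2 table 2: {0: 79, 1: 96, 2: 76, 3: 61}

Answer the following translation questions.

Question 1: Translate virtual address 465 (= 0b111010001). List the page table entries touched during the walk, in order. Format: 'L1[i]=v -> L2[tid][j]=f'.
vaddr = 465 = 0b111010001
Split: l1_idx=7, l2_idx=1, offset=1

Answer: L1[7]=1 -> L2[1][1]=84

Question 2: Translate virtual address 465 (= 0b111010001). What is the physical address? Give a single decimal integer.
Answer: 1345

Derivation:
vaddr = 465 = 0b111010001
Split: l1_idx=7, l2_idx=1, offset=1
L1[7] = 1
L2[1][1] = 84
paddr = 84 * 16 + 1 = 1345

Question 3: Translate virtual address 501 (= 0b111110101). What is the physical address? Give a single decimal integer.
Answer: 1109

Derivation:
vaddr = 501 = 0b111110101
Split: l1_idx=7, l2_idx=3, offset=5
L1[7] = 1
L2[1][3] = 69
paddr = 69 * 16 + 5 = 1109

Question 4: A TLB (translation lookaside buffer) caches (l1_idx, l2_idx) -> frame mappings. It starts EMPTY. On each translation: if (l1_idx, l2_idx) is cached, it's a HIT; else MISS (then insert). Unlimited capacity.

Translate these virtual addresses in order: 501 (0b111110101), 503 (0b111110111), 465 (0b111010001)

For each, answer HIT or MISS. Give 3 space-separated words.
vaddr=501: (7,3) not in TLB -> MISS, insert
vaddr=503: (7,3) in TLB -> HIT
vaddr=465: (7,1) not in TLB -> MISS, insert

Answer: MISS HIT MISS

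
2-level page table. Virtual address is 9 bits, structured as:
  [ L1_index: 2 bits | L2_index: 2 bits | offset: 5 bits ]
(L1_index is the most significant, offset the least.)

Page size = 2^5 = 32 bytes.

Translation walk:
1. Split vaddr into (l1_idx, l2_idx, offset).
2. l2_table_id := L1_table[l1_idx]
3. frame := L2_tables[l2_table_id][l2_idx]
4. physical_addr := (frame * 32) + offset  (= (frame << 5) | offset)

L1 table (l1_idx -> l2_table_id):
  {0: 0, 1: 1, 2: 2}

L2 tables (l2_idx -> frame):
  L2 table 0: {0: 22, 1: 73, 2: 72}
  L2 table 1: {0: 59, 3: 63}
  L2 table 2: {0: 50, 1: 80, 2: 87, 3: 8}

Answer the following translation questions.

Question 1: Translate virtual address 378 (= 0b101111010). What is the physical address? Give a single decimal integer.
vaddr = 378 = 0b101111010
Split: l1_idx=2, l2_idx=3, offset=26
L1[2] = 2
L2[2][3] = 8
paddr = 8 * 32 + 26 = 282

Answer: 282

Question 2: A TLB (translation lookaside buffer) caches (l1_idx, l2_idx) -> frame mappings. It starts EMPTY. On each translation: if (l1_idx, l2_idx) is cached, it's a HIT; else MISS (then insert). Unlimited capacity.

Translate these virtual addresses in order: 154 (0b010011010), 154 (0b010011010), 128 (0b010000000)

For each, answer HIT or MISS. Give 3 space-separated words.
vaddr=154: (1,0) not in TLB -> MISS, insert
vaddr=154: (1,0) in TLB -> HIT
vaddr=128: (1,0) in TLB -> HIT

Answer: MISS HIT HIT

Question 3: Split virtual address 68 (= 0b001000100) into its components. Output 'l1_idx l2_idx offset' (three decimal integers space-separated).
vaddr = 68 = 0b001000100
  top 2 bits -> l1_idx = 0
  next 2 bits -> l2_idx = 2
  bottom 5 bits -> offset = 4

Answer: 0 2 4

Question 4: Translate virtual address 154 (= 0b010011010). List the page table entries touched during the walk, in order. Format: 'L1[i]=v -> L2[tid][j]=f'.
vaddr = 154 = 0b010011010
Split: l1_idx=1, l2_idx=0, offset=26

Answer: L1[1]=1 -> L2[1][0]=59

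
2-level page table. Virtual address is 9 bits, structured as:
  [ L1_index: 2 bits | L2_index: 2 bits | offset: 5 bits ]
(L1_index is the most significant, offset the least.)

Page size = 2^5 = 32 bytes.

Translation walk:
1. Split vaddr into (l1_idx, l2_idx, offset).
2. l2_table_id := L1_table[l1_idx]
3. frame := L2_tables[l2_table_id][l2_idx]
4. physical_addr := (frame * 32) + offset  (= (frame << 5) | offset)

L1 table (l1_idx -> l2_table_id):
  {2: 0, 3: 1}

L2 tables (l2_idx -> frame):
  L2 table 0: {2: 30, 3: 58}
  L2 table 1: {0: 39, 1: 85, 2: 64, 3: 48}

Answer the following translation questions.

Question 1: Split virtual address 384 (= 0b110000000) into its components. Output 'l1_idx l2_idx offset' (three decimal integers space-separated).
Answer: 3 0 0

Derivation:
vaddr = 384 = 0b110000000
  top 2 bits -> l1_idx = 3
  next 2 bits -> l2_idx = 0
  bottom 5 bits -> offset = 0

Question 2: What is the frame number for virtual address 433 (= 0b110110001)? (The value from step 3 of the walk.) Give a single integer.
Answer: 85

Derivation:
vaddr = 433: l1_idx=3, l2_idx=1
L1[3] = 1; L2[1][1] = 85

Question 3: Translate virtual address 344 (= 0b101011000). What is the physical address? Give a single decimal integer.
vaddr = 344 = 0b101011000
Split: l1_idx=2, l2_idx=2, offset=24
L1[2] = 0
L2[0][2] = 30
paddr = 30 * 32 + 24 = 984

Answer: 984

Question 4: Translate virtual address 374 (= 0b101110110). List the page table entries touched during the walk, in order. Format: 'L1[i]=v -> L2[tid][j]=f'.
Answer: L1[2]=0 -> L2[0][3]=58

Derivation:
vaddr = 374 = 0b101110110
Split: l1_idx=2, l2_idx=3, offset=22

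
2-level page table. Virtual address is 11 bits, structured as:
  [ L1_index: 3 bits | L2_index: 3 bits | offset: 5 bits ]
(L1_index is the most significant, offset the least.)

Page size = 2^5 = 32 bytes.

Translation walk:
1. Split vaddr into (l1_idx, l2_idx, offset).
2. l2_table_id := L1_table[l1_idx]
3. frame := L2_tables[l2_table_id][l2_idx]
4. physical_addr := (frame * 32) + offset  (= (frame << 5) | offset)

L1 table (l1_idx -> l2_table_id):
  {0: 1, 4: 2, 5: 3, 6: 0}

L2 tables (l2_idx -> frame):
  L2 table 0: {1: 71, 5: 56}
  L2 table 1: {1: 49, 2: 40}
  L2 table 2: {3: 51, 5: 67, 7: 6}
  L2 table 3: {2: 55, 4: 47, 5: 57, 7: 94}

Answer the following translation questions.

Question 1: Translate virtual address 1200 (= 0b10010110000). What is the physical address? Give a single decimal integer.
vaddr = 1200 = 0b10010110000
Split: l1_idx=4, l2_idx=5, offset=16
L1[4] = 2
L2[2][5] = 67
paddr = 67 * 32 + 16 = 2160

Answer: 2160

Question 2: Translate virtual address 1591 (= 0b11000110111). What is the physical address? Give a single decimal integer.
Answer: 2295

Derivation:
vaddr = 1591 = 0b11000110111
Split: l1_idx=6, l2_idx=1, offset=23
L1[6] = 0
L2[0][1] = 71
paddr = 71 * 32 + 23 = 2295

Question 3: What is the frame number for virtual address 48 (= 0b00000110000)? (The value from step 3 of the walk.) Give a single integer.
vaddr = 48: l1_idx=0, l2_idx=1
L1[0] = 1; L2[1][1] = 49

Answer: 49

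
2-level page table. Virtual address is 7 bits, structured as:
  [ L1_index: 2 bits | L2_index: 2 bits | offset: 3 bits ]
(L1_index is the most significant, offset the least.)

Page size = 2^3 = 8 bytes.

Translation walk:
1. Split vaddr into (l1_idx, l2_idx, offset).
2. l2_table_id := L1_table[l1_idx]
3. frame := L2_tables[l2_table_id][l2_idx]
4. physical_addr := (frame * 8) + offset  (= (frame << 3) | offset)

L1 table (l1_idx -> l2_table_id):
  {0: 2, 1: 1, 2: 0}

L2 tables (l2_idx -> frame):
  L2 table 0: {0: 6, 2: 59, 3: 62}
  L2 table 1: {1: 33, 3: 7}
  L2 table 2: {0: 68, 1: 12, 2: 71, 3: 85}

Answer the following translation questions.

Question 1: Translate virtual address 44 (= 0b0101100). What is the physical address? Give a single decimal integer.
vaddr = 44 = 0b0101100
Split: l1_idx=1, l2_idx=1, offset=4
L1[1] = 1
L2[1][1] = 33
paddr = 33 * 8 + 4 = 268

Answer: 268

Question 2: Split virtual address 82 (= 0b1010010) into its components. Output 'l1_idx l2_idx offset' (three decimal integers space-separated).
vaddr = 82 = 0b1010010
  top 2 bits -> l1_idx = 2
  next 2 bits -> l2_idx = 2
  bottom 3 bits -> offset = 2

Answer: 2 2 2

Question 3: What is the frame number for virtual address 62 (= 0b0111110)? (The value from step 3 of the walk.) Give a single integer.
vaddr = 62: l1_idx=1, l2_idx=3
L1[1] = 1; L2[1][3] = 7

Answer: 7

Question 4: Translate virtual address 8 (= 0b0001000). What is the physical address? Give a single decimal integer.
Answer: 96

Derivation:
vaddr = 8 = 0b0001000
Split: l1_idx=0, l2_idx=1, offset=0
L1[0] = 2
L2[2][1] = 12
paddr = 12 * 8 + 0 = 96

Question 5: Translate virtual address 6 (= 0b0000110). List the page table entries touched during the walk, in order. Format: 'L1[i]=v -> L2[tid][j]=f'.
vaddr = 6 = 0b0000110
Split: l1_idx=0, l2_idx=0, offset=6

Answer: L1[0]=2 -> L2[2][0]=68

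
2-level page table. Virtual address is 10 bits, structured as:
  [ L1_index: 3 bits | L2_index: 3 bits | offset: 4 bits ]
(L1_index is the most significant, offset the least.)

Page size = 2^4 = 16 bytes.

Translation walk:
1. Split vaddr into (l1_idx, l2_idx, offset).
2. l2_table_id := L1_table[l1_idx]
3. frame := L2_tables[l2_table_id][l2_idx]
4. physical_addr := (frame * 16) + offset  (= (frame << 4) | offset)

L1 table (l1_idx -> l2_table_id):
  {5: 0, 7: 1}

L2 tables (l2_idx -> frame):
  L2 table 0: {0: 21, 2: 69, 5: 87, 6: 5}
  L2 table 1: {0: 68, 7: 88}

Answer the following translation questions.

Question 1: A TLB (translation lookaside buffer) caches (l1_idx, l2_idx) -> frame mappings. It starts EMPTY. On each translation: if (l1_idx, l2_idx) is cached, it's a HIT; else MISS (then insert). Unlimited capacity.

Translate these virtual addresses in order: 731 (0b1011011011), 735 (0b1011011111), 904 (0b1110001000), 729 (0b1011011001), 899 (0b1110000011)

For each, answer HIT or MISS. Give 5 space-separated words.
Answer: MISS HIT MISS HIT HIT

Derivation:
vaddr=731: (5,5) not in TLB -> MISS, insert
vaddr=735: (5,5) in TLB -> HIT
vaddr=904: (7,0) not in TLB -> MISS, insert
vaddr=729: (5,5) in TLB -> HIT
vaddr=899: (7,0) in TLB -> HIT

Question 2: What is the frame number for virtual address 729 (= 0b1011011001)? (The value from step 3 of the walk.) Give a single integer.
vaddr = 729: l1_idx=5, l2_idx=5
L1[5] = 0; L2[0][5] = 87

Answer: 87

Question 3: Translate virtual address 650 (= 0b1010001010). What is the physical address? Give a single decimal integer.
vaddr = 650 = 0b1010001010
Split: l1_idx=5, l2_idx=0, offset=10
L1[5] = 0
L2[0][0] = 21
paddr = 21 * 16 + 10 = 346

Answer: 346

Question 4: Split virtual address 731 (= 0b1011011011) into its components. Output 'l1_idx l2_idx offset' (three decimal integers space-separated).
vaddr = 731 = 0b1011011011
  top 3 bits -> l1_idx = 5
  next 3 bits -> l2_idx = 5
  bottom 4 bits -> offset = 11

Answer: 5 5 11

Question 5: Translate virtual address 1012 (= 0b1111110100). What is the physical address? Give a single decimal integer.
vaddr = 1012 = 0b1111110100
Split: l1_idx=7, l2_idx=7, offset=4
L1[7] = 1
L2[1][7] = 88
paddr = 88 * 16 + 4 = 1412

Answer: 1412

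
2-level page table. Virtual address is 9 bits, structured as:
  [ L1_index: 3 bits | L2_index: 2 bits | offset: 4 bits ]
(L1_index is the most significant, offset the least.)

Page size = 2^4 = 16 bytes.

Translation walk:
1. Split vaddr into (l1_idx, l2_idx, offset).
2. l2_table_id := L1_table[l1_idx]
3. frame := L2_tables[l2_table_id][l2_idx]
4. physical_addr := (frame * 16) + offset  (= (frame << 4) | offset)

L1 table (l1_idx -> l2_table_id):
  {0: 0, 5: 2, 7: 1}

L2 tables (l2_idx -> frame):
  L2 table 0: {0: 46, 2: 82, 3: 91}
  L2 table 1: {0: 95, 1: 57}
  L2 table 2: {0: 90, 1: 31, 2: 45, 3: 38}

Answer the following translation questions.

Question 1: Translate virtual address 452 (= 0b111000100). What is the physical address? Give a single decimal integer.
vaddr = 452 = 0b111000100
Split: l1_idx=7, l2_idx=0, offset=4
L1[7] = 1
L2[1][0] = 95
paddr = 95 * 16 + 4 = 1524

Answer: 1524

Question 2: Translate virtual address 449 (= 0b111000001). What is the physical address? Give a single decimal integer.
vaddr = 449 = 0b111000001
Split: l1_idx=7, l2_idx=0, offset=1
L1[7] = 1
L2[1][0] = 95
paddr = 95 * 16 + 1 = 1521

Answer: 1521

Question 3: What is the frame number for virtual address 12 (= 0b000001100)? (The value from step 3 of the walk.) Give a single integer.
vaddr = 12: l1_idx=0, l2_idx=0
L1[0] = 0; L2[0][0] = 46

Answer: 46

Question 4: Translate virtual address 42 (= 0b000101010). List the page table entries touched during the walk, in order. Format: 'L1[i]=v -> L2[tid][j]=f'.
vaddr = 42 = 0b000101010
Split: l1_idx=0, l2_idx=2, offset=10

Answer: L1[0]=0 -> L2[0][2]=82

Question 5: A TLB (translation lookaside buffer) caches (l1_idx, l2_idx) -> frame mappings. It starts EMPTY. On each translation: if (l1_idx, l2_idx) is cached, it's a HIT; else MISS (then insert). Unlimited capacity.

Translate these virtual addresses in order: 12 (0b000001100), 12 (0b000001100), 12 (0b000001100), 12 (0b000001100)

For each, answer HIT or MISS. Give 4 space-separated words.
vaddr=12: (0,0) not in TLB -> MISS, insert
vaddr=12: (0,0) in TLB -> HIT
vaddr=12: (0,0) in TLB -> HIT
vaddr=12: (0,0) in TLB -> HIT

Answer: MISS HIT HIT HIT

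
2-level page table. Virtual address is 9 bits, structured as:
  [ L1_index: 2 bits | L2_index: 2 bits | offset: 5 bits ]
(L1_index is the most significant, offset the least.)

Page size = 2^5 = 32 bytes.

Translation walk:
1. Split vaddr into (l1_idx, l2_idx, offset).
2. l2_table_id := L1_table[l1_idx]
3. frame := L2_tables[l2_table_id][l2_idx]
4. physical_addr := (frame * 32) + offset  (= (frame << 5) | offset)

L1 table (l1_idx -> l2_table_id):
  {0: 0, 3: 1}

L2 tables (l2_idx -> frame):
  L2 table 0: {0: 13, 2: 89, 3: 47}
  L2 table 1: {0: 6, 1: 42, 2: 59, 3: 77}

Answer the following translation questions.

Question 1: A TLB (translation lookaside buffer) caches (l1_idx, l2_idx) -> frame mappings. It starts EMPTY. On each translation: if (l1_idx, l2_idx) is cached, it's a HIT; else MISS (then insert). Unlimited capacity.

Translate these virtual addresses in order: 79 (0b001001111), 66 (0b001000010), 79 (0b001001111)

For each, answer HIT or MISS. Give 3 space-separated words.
Answer: MISS HIT HIT

Derivation:
vaddr=79: (0,2) not in TLB -> MISS, insert
vaddr=66: (0,2) in TLB -> HIT
vaddr=79: (0,2) in TLB -> HIT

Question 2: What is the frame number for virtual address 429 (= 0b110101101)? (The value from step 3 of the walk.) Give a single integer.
Answer: 42

Derivation:
vaddr = 429: l1_idx=3, l2_idx=1
L1[3] = 1; L2[1][1] = 42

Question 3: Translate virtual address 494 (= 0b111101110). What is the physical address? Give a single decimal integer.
Answer: 2478

Derivation:
vaddr = 494 = 0b111101110
Split: l1_idx=3, l2_idx=3, offset=14
L1[3] = 1
L2[1][3] = 77
paddr = 77 * 32 + 14 = 2478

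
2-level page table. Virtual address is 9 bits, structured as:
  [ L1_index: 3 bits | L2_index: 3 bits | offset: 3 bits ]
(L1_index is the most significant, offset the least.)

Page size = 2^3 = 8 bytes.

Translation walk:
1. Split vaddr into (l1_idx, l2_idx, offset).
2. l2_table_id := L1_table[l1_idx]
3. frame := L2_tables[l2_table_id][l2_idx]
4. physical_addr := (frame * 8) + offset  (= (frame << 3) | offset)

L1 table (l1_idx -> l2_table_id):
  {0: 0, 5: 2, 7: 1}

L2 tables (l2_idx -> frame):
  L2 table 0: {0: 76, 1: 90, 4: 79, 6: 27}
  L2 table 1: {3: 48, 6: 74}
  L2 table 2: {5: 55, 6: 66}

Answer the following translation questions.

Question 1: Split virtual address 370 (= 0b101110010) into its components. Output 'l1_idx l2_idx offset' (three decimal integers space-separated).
Answer: 5 6 2

Derivation:
vaddr = 370 = 0b101110010
  top 3 bits -> l1_idx = 5
  next 3 bits -> l2_idx = 6
  bottom 3 bits -> offset = 2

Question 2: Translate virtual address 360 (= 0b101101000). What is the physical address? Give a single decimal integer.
Answer: 440

Derivation:
vaddr = 360 = 0b101101000
Split: l1_idx=5, l2_idx=5, offset=0
L1[5] = 2
L2[2][5] = 55
paddr = 55 * 8 + 0 = 440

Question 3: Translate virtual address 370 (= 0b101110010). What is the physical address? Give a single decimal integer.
Answer: 530

Derivation:
vaddr = 370 = 0b101110010
Split: l1_idx=5, l2_idx=6, offset=2
L1[5] = 2
L2[2][6] = 66
paddr = 66 * 8 + 2 = 530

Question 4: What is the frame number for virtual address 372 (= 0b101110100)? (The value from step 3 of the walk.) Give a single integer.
Answer: 66

Derivation:
vaddr = 372: l1_idx=5, l2_idx=6
L1[5] = 2; L2[2][6] = 66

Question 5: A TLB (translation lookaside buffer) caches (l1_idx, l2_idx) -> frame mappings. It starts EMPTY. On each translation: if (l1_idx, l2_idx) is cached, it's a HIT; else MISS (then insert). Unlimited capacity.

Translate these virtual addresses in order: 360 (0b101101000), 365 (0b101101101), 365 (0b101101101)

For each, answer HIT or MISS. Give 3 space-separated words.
vaddr=360: (5,5) not in TLB -> MISS, insert
vaddr=365: (5,5) in TLB -> HIT
vaddr=365: (5,5) in TLB -> HIT

Answer: MISS HIT HIT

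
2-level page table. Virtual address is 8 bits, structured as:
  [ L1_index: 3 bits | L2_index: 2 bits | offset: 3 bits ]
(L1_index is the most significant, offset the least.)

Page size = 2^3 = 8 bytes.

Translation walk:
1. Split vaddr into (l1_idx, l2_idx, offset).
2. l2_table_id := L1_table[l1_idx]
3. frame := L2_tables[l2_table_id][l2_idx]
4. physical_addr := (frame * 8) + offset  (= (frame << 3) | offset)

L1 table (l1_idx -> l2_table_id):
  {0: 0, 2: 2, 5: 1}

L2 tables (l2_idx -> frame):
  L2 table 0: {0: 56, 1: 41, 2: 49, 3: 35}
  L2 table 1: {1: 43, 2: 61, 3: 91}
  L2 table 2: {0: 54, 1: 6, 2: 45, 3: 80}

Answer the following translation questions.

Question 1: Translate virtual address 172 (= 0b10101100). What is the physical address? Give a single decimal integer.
vaddr = 172 = 0b10101100
Split: l1_idx=5, l2_idx=1, offset=4
L1[5] = 1
L2[1][1] = 43
paddr = 43 * 8 + 4 = 348

Answer: 348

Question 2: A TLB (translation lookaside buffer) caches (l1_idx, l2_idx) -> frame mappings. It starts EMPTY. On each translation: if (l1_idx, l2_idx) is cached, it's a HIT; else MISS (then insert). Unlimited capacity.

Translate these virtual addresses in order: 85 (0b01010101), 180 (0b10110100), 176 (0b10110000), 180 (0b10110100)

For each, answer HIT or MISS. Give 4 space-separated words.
Answer: MISS MISS HIT HIT

Derivation:
vaddr=85: (2,2) not in TLB -> MISS, insert
vaddr=180: (5,2) not in TLB -> MISS, insert
vaddr=176: (5,2) in TLB -> HIT
vaddr=180: (5,2) in TLB -> HIT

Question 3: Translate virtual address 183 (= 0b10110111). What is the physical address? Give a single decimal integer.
Answer: 495

Derivation:
vaddr = 183 = 0b10110111
Split: l1_idx=5, l2_idx=2, offset=7
L1[5] = 1
L2[1][2] = 61
paddr = 61 * 8 + 7 = 495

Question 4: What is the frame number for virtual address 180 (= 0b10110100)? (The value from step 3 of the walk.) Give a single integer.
vaddr = 180: l1_idx=5, l2_idx=2
L1[5] = 1; L2[1][2] = 61

Answer: 61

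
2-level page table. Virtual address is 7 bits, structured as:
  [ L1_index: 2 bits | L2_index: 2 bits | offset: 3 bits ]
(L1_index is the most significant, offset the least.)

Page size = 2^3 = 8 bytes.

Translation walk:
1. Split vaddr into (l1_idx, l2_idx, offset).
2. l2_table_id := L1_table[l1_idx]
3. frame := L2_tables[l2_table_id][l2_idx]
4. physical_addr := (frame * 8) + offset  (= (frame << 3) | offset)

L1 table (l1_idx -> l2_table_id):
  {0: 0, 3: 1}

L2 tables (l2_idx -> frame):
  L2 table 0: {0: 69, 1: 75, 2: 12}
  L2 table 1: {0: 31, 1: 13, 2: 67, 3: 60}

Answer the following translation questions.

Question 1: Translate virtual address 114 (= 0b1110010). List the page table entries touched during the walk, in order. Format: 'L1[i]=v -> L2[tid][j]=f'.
Answer: L1[3]=1 -> L2[1][2]=67

Derivation:
vaddr = 114 = 0b1110010
Split: l1_idx=3, l2_idx=2, offset=2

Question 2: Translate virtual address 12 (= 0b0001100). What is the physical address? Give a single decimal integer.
vaddr = 12 = 0b0001100
Split: l1_idx=0, l2_idx=1, offset=4
L1[0] = 0
L2[0][1] = 75
paddr = 75 * 8 + 4 = 604

Answer: 604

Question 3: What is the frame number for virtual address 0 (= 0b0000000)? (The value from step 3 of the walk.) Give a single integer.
vaddr = 0: l1_idx=0, l2_idx=0
L1[0] = 0; L2[0][0] = 69

Answer: 69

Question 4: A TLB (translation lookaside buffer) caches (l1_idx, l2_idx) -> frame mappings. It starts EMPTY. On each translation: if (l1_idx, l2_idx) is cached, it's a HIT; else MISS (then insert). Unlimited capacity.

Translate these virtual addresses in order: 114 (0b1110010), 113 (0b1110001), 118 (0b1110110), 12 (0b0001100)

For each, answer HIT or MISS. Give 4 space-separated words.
vaddr=114: (3,2) not in TLB -> MISS, insert
vaddr=113: (3,2) in TLB -> HIT
vaddr=118: (3,2) in TLB -> HIT
vaddr=12: (0,1) not in TLB -> MISS, insert

Answer: MISS HIT HIT MISS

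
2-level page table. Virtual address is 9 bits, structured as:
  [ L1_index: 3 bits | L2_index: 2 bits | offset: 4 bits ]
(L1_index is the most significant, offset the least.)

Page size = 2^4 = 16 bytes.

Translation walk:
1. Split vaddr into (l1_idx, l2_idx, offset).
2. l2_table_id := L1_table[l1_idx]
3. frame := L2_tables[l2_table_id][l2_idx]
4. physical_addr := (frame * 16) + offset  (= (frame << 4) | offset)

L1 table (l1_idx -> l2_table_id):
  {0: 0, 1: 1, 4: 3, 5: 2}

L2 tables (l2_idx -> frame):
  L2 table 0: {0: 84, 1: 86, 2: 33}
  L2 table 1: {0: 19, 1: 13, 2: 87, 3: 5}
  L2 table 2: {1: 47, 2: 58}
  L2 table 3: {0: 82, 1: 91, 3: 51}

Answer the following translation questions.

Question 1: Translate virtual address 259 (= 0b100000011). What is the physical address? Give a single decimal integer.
Answer: 1315

Derivation:
vaddr = 259 = 0b100000011
Split: l1_idx=4, l2_idx=0, offset=3
L1[4] = 3
L2[3][0] = 82
paddr = 82 * 16 + 3 = 1315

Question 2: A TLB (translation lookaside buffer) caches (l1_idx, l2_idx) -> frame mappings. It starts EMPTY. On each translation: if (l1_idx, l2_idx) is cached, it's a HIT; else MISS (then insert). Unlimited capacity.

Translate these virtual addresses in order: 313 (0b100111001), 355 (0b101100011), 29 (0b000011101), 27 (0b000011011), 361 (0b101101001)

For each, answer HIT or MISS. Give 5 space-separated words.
vaddr=313: (4,3) not in TLB -> MISS, insert
vaddr=355: (5,2) not in TLB -> MISS, insert
vaddr=29: (0,1) not in TLB -> MISS, insert
vaddr=27: (0,1) in TLB -> HIT
vaddr=361: (5,2) in TLB -> HIT

Answer: MISS MISS MISS HIT HIT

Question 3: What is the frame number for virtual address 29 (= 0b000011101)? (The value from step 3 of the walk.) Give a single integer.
vaddr = 29: l1_idx=0, l2_idx=1
L1[0] = 0; L2[0][1] = 86

Answer: 86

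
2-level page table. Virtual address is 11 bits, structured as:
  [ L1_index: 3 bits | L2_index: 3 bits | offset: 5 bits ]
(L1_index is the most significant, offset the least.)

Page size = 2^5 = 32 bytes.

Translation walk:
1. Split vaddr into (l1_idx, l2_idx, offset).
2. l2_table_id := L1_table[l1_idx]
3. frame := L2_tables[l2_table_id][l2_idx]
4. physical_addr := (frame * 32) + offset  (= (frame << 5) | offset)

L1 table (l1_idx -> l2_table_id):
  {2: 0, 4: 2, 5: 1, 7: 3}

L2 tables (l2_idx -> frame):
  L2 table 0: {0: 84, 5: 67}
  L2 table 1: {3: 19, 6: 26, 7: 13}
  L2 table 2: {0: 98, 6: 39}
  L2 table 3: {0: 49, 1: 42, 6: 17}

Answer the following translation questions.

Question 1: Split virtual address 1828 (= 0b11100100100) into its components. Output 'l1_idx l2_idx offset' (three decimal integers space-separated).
vaddr = 1828 = 0b11100100100
  top 3 bits -> l1_idx = 7
  next 3 bits -> l2_idx = 1
  bottom 5 bits -> offset = 4

Answer: 7 1 4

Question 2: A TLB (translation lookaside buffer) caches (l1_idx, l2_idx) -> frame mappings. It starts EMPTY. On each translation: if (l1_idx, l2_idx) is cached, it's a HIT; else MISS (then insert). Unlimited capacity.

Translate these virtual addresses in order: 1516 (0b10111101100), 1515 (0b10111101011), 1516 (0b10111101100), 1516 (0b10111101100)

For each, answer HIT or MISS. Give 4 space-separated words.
vaddr=1516: (5,7) not in TLB -> MISS, insert
vaddr=1515: (5,7) in TLB -> HIT
vaddr=1516: (5,7) in TLB -> HIT
vaddr=1516: (5,7) in TLB -> HIT

Answer: MISS HIT HIT HIT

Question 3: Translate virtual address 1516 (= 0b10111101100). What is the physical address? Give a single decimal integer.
Answer: 428

Derivation:
vaddr = 1516 = 0b10111101100
Split: l1_idx=5, l2_idx=7, offset=12
L1[5] = 1
L2[1][7] = 13
paddr = 13 * 32 + 12 = 428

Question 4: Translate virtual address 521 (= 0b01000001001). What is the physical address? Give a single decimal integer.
vaddr = 521 = 0b01000001001
Split: l1_idx=2, l2_idx=0, offset=9
L1[2] = 0
L2[0][0] = 84
paddr = 84 * 32 + 9 = 2697

Answer: 2697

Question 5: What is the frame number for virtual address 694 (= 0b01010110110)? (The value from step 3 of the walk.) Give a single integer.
Answer: 67

Derivation:
vaddr = 694: l1_idx=2, l2_idx=5
L1[2] = 0; L2[0][5] = 67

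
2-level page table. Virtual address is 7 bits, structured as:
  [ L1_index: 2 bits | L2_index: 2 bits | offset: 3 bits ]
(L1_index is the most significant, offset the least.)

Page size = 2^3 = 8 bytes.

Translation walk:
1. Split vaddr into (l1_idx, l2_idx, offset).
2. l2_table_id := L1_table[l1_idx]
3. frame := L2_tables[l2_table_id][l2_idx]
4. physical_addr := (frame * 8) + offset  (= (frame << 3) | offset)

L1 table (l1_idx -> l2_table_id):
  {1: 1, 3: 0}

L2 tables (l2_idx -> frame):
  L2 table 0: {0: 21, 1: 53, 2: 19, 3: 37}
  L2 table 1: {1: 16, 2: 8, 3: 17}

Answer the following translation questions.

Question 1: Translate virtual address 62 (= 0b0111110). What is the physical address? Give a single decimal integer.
Answer: 142

Derivation:
vaddr = 62 = 0b0111110
Split: l1_idx=1, l2_idx=3, offset=6
L1[1] = 1
L2[1][3] = 17
paddr = 17 * 8 + 6 = 142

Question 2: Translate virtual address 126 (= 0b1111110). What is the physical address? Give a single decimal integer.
Answer: 302

Derivation:
vaddr = 126 = 0b1111110
Split: l1_idx=3, l2_idx=3, offset=6
L1[3] = 0
L2[0][3] = 37
paddr = 37 * 8 + 6 = 302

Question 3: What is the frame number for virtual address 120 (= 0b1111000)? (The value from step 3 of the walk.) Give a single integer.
vaddr = 120: l1_idx=3, l2_idx=3
L1[3] = 0; L2[0][3] = 37

Answer: 37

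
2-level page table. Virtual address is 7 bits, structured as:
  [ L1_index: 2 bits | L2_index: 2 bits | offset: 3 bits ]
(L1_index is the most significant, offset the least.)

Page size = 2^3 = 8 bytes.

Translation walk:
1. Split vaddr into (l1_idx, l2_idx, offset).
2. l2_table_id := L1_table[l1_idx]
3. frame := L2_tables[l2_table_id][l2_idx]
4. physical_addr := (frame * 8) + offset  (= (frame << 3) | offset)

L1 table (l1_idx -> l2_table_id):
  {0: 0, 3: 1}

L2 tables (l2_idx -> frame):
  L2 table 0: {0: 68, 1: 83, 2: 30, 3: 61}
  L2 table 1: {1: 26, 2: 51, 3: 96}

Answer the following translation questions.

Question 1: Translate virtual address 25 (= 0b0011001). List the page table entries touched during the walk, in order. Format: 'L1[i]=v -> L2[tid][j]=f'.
Answer: L1[0]=0 -> L2[0][3]=61

Derivation:
vaddr = 25 = 0b0011001
Split: l1_idx=0, l2_idx=3, offset=1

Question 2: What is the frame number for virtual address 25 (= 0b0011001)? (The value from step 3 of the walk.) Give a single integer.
Answer: 61

Derivation:
vaddr = 25: l1_idx=0, l2_idx=3
L1[0] = 0; L2[0][3] = 61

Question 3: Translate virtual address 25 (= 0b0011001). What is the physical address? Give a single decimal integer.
vaddr = 25 = 0b0011001
Split: l1_idx=0, l2_idx=3, offset=1
L1[0] = 0
L2[0][3] = 61
paddr = 61 * 8 + 1 = 489

Answer: 489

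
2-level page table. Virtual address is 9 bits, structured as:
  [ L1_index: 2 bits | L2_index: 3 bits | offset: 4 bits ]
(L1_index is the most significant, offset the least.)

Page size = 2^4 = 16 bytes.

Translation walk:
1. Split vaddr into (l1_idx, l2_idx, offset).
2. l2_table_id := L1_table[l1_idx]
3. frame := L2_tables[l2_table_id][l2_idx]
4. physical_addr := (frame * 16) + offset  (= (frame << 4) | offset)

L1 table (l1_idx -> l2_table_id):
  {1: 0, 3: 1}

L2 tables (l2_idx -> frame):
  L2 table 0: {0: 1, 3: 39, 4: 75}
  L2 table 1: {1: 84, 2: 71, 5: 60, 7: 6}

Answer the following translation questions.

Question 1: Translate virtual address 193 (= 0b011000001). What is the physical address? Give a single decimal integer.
Answer: 1201

Derivation:
vaddr = 193 = 0b011000001
Split: l1_idx=1, l2_idx=4, offset=1
L1[1] = 0
L2[0][4] = 75
paddr = 75 * 16 + 1 = 1201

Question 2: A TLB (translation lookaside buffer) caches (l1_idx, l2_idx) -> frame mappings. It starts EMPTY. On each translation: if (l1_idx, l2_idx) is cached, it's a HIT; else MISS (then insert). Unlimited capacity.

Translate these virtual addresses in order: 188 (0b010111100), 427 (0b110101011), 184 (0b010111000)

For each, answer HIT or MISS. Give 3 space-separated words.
Answer: MISS MISS HIT

Derivation:
vaddr=188: (1,3) not in TLB -> MISS, insert
vaddr=427: (3,2) not in TLB -> MISS, insert
vaddr=184: (1,3) in TLB -> HIT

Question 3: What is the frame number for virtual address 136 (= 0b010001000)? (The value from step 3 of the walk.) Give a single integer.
vaddr = 136: l1_idx=1, l2_idx=0
L1[1] = 0; L2[0][0] = 1

Answer: 1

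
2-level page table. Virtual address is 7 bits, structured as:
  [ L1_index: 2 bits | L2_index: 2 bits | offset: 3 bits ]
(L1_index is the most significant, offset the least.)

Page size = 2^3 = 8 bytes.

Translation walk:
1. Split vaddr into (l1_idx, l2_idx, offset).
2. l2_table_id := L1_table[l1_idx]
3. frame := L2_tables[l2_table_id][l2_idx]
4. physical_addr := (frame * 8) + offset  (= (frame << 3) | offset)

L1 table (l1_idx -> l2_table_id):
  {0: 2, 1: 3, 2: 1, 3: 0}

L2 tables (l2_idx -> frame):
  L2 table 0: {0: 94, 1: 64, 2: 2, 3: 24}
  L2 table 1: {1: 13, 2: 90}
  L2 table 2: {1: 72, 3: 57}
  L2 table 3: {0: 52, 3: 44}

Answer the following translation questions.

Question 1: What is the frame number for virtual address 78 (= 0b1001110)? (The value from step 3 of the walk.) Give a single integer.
vaddr = 78: l1_idx=2, l2_idx=1
L1[2] = 1; L2[1][1] = 13

Answer: 13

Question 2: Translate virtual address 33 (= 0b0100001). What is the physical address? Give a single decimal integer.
vaddr = 33 = 0b0100001
Split: l1_idx=1, l2_idx=0, offset=1
L1[1] = 3
L2[3][0] = 52
paddr = 52 * 8 + 1 = 417

Answer: 417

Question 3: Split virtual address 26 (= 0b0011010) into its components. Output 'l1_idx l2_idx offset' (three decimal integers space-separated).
vaddr = 26 = 0b0011010
  top 2 bits -> l1_idx = 0
  next 2 bits -> l2_idx = 3
  bottom 3 bits -> offset = 2

Answer: 0 3 2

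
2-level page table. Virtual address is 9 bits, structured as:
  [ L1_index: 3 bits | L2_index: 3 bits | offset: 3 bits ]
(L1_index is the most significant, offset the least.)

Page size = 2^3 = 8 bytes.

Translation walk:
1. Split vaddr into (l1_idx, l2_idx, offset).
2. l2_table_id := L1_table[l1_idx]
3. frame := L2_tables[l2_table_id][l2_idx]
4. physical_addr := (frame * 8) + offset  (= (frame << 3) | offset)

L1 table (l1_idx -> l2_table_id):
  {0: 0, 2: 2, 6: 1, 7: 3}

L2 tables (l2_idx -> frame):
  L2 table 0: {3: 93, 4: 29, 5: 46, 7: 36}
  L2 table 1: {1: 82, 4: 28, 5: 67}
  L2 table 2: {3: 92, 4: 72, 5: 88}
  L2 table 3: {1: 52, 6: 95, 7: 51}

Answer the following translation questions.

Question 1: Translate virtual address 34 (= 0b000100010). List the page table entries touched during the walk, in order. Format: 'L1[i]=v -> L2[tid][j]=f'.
vaddr = 34 = 0b000100010
Split: l1_idx=0, l2_idx=4, offset=2

Answer: L1[0]=0 -> L2[0][4]=29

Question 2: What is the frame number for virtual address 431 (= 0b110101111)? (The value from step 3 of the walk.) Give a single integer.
Answer: 67

Derivation:
vaddr = 431: l1_idx=6, l2_idx=5
L1[6] = 1; L2[1][5] = 67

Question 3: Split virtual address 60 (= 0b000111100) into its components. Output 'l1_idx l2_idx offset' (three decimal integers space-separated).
vaddr = 60 = 0b000111100
  top 3 bits -> l1_idx = 0
  next 3 bits -> l2_idx = 7
  bottom 3 bits -> offset = 4

Answer: 0 7 4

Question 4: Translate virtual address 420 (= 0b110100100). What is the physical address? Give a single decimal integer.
vaddr = 420 = 0b110100100
Split: l1_idx=6, l2_idx=4, offset=4
L1[6] = 1
L2[1][4] = 28
paddr = 28 * 8 + 4 = 228

Answer: 228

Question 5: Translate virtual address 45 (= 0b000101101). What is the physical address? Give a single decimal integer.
Answer: 373

Derivation:
vaddr = 45 = 0b000101101
Split: l1_idx=0, l2_idx=5, offset=5
L1[0] = 0
L2[0][5] = 46
paddr = 46 * 8 + 5 = 373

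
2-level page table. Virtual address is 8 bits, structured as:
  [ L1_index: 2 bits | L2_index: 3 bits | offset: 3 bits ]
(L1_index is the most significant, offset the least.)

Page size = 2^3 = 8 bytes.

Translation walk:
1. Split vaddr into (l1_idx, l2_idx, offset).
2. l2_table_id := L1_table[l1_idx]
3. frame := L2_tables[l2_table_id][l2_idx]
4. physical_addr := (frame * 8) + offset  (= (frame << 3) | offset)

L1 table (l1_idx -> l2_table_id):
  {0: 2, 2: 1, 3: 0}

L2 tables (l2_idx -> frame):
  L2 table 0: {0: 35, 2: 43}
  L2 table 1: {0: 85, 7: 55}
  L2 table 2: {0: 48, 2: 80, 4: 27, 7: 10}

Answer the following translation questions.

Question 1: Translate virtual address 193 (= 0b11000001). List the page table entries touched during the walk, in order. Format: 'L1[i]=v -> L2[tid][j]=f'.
vaddr = 193 = 0b11000001
Split: l1_idx=3, l2_idx=0, offset=1

Answer: L1[3]=0 -> L2[0][0]=35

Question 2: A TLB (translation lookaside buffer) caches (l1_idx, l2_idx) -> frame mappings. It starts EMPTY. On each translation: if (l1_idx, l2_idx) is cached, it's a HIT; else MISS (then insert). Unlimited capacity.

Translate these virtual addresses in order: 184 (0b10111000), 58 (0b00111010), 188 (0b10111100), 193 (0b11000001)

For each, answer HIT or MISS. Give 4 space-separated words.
vaddr=184: (2,7) not in TLB -> MISS, insert
vaddr=58: (0,7) not in TLB -> MISS, insert
vaddr=188: (2,7) in TLB -> HIT
vaddr=193: (3,0) not in TLB -> MISS, insert

Answer: MISS MISS HIT MISS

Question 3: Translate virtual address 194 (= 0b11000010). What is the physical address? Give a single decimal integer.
Answer: 282

Derivation:
vaddr = 194 = 0b11000010
Split: l1_idx=3, l2_idx=0, offset=2
L1[3] = 0
L2[0][0] = 35
paddr = 35 * 8 + 2 = 282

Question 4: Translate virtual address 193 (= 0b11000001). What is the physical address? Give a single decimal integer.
vaddr = 193 = 0b11000001
Split: l1_idx=3, l2_idx=0, offset=1
L1[3] = 0
L2[0][0] = 35
paddr = 35 * 8 + 1 = 281

Answer: 281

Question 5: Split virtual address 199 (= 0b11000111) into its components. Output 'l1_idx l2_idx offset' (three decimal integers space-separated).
vaddr = 199 = 0b11000111
  top 2 bits -> l1_idx = 3
  next 3 bits -> l2_idx = 0
  bottom 3 bits -> offset = 7

Answer: 3 0 7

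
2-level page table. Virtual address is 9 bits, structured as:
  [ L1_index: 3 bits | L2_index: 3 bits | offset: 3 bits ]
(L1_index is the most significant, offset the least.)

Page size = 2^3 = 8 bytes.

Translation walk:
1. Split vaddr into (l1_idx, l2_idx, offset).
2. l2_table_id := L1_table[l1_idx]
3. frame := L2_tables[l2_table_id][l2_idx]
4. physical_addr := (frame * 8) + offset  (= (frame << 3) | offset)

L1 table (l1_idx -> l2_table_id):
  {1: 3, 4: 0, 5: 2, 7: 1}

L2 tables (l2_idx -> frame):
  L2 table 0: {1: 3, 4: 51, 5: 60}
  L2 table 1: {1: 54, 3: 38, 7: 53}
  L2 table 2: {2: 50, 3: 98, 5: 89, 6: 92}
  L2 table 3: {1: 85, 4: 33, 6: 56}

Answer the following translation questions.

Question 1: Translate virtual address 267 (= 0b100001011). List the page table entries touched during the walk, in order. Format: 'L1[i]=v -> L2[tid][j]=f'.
vaddr = 267 = 0b100001011
Split: l1_idx=4, l2_idx=1, offset=3

Answer: L1[4]=0 -> L2[0][1]=3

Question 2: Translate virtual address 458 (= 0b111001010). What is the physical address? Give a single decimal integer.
vaddr = 458 = 0b111001010
Split: l1_idx=7, l2_idx=1, offset=2
L1[7] = 1
L2[1][1] = 54
paddr = 54 * 8 + 2 = 434

Answer: 434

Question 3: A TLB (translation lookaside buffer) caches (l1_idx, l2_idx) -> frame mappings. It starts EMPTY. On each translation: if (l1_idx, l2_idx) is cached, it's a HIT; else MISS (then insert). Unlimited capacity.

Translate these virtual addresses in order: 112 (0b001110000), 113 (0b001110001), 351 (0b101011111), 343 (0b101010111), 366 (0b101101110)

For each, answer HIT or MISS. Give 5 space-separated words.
vaddr=112: (1,6) not in TLB -> MISS, insert
vaddr=113: (1,6) in TLB -> HIT
vaddr=351: (5,3) not in TLB -> MISS, insert
vaddr=343: (5,2) not in TLB -> MISS, insert
vaddr=366: (5,5) not in TLB -> MISS, insert

Answer: MISS HIT MISS MISS MISS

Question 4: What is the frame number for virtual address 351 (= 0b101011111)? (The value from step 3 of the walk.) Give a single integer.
Answer: 98

Derivation:
vaddr = 351: l1_idx=5, l2_idx=3
L1[5] = 2; L2[2][3] = 98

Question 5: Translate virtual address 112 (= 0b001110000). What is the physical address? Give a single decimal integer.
vaddr = 112 = 0b001110000
Split: l1_idx=1, l2_idx=6, offset=0
L1[1] = 3
L2[3][6] = 56
paddr = 56 * 8 + 0 = 448

Answer: 448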